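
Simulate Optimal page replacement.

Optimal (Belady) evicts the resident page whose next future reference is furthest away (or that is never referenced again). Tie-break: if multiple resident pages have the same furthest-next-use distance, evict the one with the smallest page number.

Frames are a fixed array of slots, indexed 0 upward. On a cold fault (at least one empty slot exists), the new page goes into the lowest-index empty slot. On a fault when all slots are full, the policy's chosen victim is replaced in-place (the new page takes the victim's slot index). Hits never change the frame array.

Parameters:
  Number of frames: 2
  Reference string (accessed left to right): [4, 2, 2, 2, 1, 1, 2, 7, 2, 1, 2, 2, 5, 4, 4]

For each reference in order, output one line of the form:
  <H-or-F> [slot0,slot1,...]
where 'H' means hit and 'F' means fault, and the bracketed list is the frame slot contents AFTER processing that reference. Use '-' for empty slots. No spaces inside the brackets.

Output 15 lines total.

F [4,-]
F [4,2]
H [4,2]
H [4,2]
F [1,2]
H [1,2]
H [1,2]
F [7,2]
H [7,2]
F [1,2]
H [1,2]
H [1,2]
F [5,2]
F [5,4]
H [5,4]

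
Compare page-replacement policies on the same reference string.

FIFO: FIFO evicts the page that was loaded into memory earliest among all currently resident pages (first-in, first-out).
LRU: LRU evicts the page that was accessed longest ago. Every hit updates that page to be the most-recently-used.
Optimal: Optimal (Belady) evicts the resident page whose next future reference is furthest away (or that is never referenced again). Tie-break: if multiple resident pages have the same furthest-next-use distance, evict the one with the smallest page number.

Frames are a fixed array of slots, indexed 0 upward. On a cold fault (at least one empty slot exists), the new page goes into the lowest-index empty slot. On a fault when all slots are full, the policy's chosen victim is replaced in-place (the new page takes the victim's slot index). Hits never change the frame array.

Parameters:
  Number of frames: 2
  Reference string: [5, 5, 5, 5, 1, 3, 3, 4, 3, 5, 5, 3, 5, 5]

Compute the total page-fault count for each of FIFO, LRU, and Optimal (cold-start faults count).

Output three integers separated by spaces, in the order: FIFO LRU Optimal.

Answer: 6 5 5

Derivation:
--- FIFO ---
  step 0: ref 5 -> FAULT, frames=[5,-] (faults so far: 1)
  step 1: ref 5 -> HIT, frames=[5,-] (faults so far: 1)
  step 2: ref 5 -> HIT, frames=[5,-] (faults so far: 1)
  step 3: ref 5 -> HIT, frames=[5,-] (faults so far: 1)
  step 4: ref 1 -> FAULT, frames=[5,1] (faults so far: 2)
  step 5: ref 3 -> FAULT, evict 5, frames=[3,1] (faults so far: 3)
  step 6: ref 3 -> HIT, frames=[3,1] (faults so far: 3)
  step 7: ref 4 -> FAULT, evict 1, frames=[3,4] (faults so far: 4)
  step 8: ref 3 -> HIT, frames=[3,4] (faults so far: 4)
  step 9: ref 5 -> FAULT, evict 3, frames=[5,4] (faults so far: 5)
  step 10: ref 5 -> HIT, frames=[5,4] (faults so far: 5)
  step 11: ref 3 -> FAULT, evict 4, frames=[5,3] (faults so far: 6)
  step 12: ref 5 -> HIT, frames=[5,3] (faults so far: 6)
  step 13: ref 5 -> HIT, frames=[5,3] (faults so far: 6)
  FIFO total faults: 6
--- LRU ---
  step 0: ref 5 -> FAULT, frames=[5,-] (faults so far: 1)
  step 1: ref 5 -> HIT, frames=[5,-] (faults so far: 1)
  step 2: ref 5 -> HIT, frames=[5,-] (faults so far: 1)
  step 3: ref 5 -> HIT, frames=[5,-] (faults so far: 1)
  step 4: ref 1 -> FAULT, frames=[5,1] (faults so far: 2)
  step 5: ref 3 -> FAULT, evict 5, frames=[3,1] (faults so far: 3)
  step 6: ref 3 -> HIT, frames=[3,1] (faults so far: 3)
  step 7: ref 4 -> FAULT, evict 1, frames=[3,4] (faults so far: 4)
  step 8: ref 3 -> HIT, frames=[3,4] (faults so far: 4)
  step 9: ref 5 -> FAULT, evict 4, frames=[3,5] (faults so far: 5)
  step 10: ref 5 -> HIT, frames=[3,5] (faults so far: 5)
  step 11: ref 3 -> HIT, frames=[3,5] (faults so far: 5)
  step 12: ref 5 -> HIT, frames=[3,5] (faults so far: 5)
  step 13: ref 5 -> HIT, frames=[3,5] (faults so far: 5)
  LRU total faults: 5
--- Optimal ---
  step 0: ref 5 -> FAULT, frames=[5,-] (faults so far: 1)
  step 1: ref 5 -> HIT, frames=[5,-] (faults so far: 1)
  step 2: ref 5 -> HIT, frames=[5,-] (faults so far: 1)
  step 3: ref 5 -> HIT, frames=[5,-] (faults so far: 1)
  step 4: ref 1 -> FAULT, frames=[5,1] (faults so far: 2)
  step 5: ref 3 -> FAULT, evict 1, frames=[5,3] (faults so far: 3)
  step 6: ref 3 -> HIT, frames=[5,3] (faults so far: 3)
  step 7: ref 4 -> FAULT, evict 5, frames=[4,3] (faults so far: 4)
  step 8: ref 3 -> HIT, frames=[4,3] (faults so far: 4)
  step 9: ref 5 -> FAULT, evict 4, frames=[5,3] (faults so far: 5)
  step 10: ref 5 -> HIT, frames=[5,3] (faults so far: 5)
  step 11: ref 3 -> HIT, frames=[5,3] (faults so far: 5)
  step 12: ref 5 -> HIT, frames=[5,3] (faults so far: 5)
  step 13: ref 5 -> HIT, frames=[5,3] (faults so far: 5)
  Optimal total faults: 5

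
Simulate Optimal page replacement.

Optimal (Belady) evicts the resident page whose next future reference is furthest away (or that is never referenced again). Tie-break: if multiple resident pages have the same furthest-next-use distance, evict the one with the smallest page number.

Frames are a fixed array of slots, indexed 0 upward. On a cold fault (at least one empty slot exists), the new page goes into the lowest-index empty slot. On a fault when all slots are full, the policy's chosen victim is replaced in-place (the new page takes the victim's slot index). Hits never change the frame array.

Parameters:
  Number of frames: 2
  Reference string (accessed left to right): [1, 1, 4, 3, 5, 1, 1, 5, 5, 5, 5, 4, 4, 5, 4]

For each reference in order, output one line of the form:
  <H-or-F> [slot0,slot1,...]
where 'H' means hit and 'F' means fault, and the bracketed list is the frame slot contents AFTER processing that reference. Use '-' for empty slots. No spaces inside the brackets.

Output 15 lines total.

F [1,-]
H [1,-]
F [1,4]
F [1,3]
F [1,5]
H [1,5]
H [1,5]
H [1,5]
H [1,5]
H [1,5]
H [1,5]
F [4,5]
H [4,5]
H [4,5]
H [4,5]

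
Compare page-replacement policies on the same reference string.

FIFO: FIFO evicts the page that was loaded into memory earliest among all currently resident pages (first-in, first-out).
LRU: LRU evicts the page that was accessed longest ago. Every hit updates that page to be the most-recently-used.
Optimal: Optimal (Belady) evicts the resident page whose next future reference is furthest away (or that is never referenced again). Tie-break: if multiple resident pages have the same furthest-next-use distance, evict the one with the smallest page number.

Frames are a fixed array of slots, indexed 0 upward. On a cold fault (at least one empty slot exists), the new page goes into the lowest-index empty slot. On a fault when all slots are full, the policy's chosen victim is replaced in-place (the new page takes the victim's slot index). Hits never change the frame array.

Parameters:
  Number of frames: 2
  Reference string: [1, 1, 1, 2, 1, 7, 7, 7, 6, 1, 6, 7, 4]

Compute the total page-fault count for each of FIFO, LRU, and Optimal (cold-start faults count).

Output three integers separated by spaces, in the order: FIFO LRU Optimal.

Answer: 7 7 6

Derivation:
--- FIFO ---
  step 0: ref 1 -> FAULT, frames=[1,-] (faults so far: 1)
  step 1: ref 1 -> HIT, frames=[1,-] (faults so far: 1)
  step 2: ref 1 -> HIT, frames=[1,-] (faults so far: 1)
  step 3: ref 2 -> FAULT, frames=[1,2] (faults so far: 2)
  step 4: ref 1 -> HIT, frames=[1,2] (faults so far: 2)
  step 5: ref 7 -> FAULT, evict 1, frames=[7,2] (faults so far: 3)
  step 6: ref 7 -> HIT, frames=[7,2] (faults so far: 3)
  step 7: ref 7 -> HIT, frames=[7,2] (faults so far: 3)
  step 8: ref 6 -> FAULT, evict 2, frames=[7,6] (faults so far: 4)
  step 9: ref 1 -> FAULT, evict 7, frames=[1,6] (faults so far: 5)
  step 10: ref 6 -> HIT, frames=[1,6] (faults so far: 5)
  step 11: ref 7 -> FAULT, evict 6, frames=[1,7] (faults so far: 6)
  step 12: ref 4 -> FAULT, evict 1, frames=[4,7] (faults so far: 7)
  FIFO total faults: 7
--- LRU ---
  step 0: ref 1 -> FAULT, frames=[1,-] (faults so far: 1)
  step 1: ref 1 -> HIT, frames=[1,-] (faults so far: 1)
  step 2: ref 1 -> HIT, frames=[1,-] (faults so far: 1)
  step 3: ref 2 -> FAULT, frames=[1,2] (faults so far: 2)
  step 4: ref 1 -> HIT, frames=[1,2] (faults so far: 2)
  step 5: ref 7 -> FAULT, evict 2, frames=[1,7] (faults so far: 3)
  step 6: ref 7 -> HIT, frames=[1,7] (faults so far: 3)
  step 7: ref 7 -> HIT, frames=[1,7] (faults so far: 3)
  step 8: ref 6 -> FAULT, evict 1, frames=[6,7] (faults so far: 4)
  step 9: ref 1 -> FAULT, evict 7, frames=[6,1] (faults so far: 5)
  step 10: ref 6 -> HIT, frames=[6,1] (faults so far: 5)
  step 11: ref 7 -> FAULT, evict 1, frames=[6,7] (faults so far: 6)
  step 12: ref 4 -> FAULT, evict 6, frames=[4,7] (faults so far: 7)
  LRU total faults: 7
--- Optimal ---
  step 0: ref 1 -> FAULT, frames=[1,-] (faults so far: 1)
  step 1: ref 1 -> HIT, frames=[1,-] (faults so far: 1)
  step 2: ref 1 -> HIT, frames=[1,-] (faults so far: 1)
  step 3: ref 2 -> FAULT, frames=[1,2] (faults so far: 2)
  step 4: ref 1 -> HIT, frames=[1,2] (faults so far: 2)
  step 5: ref 7 -> FAULT, evict 2, frames=[1,7] (faults so far: 3)
  step 6: ref 7 -> HIT, frames=[1,7] (faults so far: 3)
  step 7: ref 7 -> HIT, frames=[1,7] (faults so far: 3)
  step 8: ref 6 -> FAULT, evict 7, frames=[1,6] (faults so far: 4)
  step 9: ref 1 -> HIT, frames=[1,6] (faults so far: 4)
  step 10: ref 6 -> HIT, frames=[1,6] (faults so far: 4)
  step 11: ref 7 -> FAULT, evict 1, frames=[7,6] (faults so far: 5)
  step 12: ref 4 -> FAULT, evict 6, frames=[7,4] (faults so far: 6)
  Optimal total faults: 6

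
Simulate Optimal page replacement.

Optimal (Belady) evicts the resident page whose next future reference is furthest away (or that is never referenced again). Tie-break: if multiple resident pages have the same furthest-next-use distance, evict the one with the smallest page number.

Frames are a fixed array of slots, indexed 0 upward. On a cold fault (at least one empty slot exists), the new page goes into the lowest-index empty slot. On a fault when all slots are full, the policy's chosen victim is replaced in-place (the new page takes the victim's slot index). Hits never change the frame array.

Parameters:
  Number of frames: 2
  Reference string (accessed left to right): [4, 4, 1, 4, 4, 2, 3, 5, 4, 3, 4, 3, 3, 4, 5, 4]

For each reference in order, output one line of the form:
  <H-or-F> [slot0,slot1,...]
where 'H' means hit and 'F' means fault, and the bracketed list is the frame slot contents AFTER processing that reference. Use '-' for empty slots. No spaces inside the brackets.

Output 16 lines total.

F [4,-]
H [4,-]
F [4,1]
H [4,1]
H [4,1]
F [4,2]
F [4,3]
F [4,5]
H [4,5]
F [4,3]
H [4,3]
H [4,3]
H [4,3]
H [4,3]
F [4,5]
H [4,5]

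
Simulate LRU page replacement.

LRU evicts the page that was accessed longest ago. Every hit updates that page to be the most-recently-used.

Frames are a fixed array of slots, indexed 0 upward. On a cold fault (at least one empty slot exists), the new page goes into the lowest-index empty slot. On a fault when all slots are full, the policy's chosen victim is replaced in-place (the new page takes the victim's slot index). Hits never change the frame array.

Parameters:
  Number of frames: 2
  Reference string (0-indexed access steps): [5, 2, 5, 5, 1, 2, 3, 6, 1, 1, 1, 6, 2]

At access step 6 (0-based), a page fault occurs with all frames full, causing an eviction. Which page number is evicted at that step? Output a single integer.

Step 0: ref 5 -> FAULT, frames=[5,-]
Step 1: ref 2 -> FAULT, frames=[5,2]
Step 2: ref 5 -> HIT, frames=[5,2]
Step 3: ref 5 -> HIT, frames=[5,2]
Step 4: ref 1 -> FAULT, evict 2, frames=[5,1]
Step 5: ref 2 -> FAULT, evict 5, frames=[2,1]
Step 6: ref 3 -> FAULT, evict 1, frames=[2,3]
At step 6: evicted page 1

Answer: 1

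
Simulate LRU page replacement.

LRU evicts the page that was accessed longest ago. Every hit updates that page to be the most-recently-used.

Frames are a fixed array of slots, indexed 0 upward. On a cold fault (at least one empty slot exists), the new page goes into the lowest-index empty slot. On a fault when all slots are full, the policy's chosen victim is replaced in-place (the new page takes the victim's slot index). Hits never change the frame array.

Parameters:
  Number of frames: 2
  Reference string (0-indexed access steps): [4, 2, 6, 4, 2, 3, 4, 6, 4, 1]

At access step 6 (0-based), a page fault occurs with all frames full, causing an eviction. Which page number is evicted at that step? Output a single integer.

Answer: 2

Derivation:
Step 0: ref 4 -> FAULT, frames=[4,-]
Step 1: ref 2 -> FAULT, frames=[4,2]
Step 2: ref 6 -> FAULT, evict 4, frames=[6,2]
Step 3: ref 4 -> FAULT, evict 2, frames=[6,4]
Step 4: ref 2 -> FAULT, evict 6, frames=[2,4]
Step 5: ref 3 -> FAULT, evict 4, frames=[2,3]
Step 6: ref 4 -> FAULT, evict 2, frames=[4,3]
At step 6: evicted page 2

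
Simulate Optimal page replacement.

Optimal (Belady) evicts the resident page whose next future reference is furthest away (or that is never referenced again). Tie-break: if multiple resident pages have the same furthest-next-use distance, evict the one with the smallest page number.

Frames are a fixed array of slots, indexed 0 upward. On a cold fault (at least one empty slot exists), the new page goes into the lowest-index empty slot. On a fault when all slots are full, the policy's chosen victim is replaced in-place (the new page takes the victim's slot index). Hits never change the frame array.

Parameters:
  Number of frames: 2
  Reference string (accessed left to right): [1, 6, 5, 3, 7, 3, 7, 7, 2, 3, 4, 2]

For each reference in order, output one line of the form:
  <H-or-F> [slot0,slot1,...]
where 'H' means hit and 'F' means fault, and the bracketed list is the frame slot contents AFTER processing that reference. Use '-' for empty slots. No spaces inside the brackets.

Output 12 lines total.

F [1,-]
F [1,6]
F [5,6]
F [3,6]
F [3,7]
H [3,7]
H [3,7]
H [3,7]
F [3,2]
H [3,2]
F [4,2]
H [4,2]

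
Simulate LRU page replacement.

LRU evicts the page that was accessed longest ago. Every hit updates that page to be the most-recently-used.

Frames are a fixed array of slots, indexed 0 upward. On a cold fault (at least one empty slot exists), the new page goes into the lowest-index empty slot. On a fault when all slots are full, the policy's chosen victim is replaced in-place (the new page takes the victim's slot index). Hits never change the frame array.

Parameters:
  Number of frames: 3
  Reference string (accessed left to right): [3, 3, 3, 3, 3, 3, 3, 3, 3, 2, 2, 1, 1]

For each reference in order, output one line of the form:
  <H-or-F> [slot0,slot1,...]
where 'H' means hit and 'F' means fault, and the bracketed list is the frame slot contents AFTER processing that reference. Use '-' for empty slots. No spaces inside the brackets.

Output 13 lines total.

F [3,-,-]
H [3,-,-]
H [3,-,-]
H [3,-,-]
H [3,-,-]
H [3,-,-]
H [3,-,-]
H [3,-,-]
H [3,-,-]
F [3,2,-]
H [3,2,-]
F [3,2,1]
H [3,2,1]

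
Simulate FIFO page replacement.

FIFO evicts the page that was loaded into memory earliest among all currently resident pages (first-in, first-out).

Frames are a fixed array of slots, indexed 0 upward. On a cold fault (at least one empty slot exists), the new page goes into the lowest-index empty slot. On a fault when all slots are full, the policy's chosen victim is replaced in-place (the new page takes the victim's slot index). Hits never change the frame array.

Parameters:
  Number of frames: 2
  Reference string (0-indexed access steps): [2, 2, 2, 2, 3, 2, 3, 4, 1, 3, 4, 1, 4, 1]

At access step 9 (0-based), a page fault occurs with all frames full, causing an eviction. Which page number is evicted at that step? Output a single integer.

Answer: 4

Derivation:
Step 0: ref 2 -> FAULT, frames=[2,-]
Step 1: ref 2 -> HIT, frames=[2,-]
Step 2: ref 2 -> HIT, frames=[2,-]
Step 3: ref 2 -> HIT, frames=[2,-]
Step 4: ref 3 -> FAULT, frames=[2,3]
Step 5: ref 2 -> HIT, frames=[2,3]
Step 6: ref 3 -> HIT, frames=[2,3]
Step 7: ref 4 -> FAULT, evict 2, frames=[4,3]
Step 8: ref 1 -> FAULT, evict 3, frames=[4,1]
Step 9: ref 3 -> FAULT, evict 4, frames=[3,1]
At step 9: evicted page 4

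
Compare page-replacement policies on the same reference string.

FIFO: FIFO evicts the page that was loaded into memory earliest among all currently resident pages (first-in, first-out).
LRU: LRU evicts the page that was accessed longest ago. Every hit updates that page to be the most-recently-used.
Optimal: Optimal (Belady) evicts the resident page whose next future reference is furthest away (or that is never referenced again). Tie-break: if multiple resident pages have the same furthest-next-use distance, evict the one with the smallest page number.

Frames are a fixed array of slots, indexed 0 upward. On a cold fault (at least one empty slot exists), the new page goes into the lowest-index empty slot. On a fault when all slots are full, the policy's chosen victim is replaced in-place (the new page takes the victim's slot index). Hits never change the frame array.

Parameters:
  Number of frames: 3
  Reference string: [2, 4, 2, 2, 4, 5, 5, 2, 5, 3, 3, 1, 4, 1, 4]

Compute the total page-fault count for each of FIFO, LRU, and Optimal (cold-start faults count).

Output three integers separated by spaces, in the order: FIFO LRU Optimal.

Answer: 6 6 5

Derivation:
--- FIFO ---
  step 0: ref 2 -> FAULT, frames=[2,-,-] (faults so far: 1)
  step 1: ref 4 -> FAULT, frames=[2,4,-] (faults so far: 2)
  step 2: ref 2 -> HIT, frames=[2,4,-] (faults so far: 2)
  step 3: ref 2 -> HIT, frames=[2,4,-] (faults so far: 2)
  step 4: ref 4 -> HIT, frames=[2,4,-] (faults so far: 2)
  step 5: ref 5 -> FAULT, frames=[2,4,5] (faults so far: 3)
  step 6: ref 5 -> HIT, frames=[2,4,5] (faults so far: 3)
  step 7: ref 2 -> HIT, frames=[2,4,5] (faults so far: 3)
  step 8: ref 5 -> HIT, frames=[2,4,5] (faults so far: 3)
  step 9: ref 3 -> FAULT, evict 2, frames=[3,4,5] (faults so far: 4)
  step 10: ref 3 -> HIT, frames=[3,4,5] (faults so far: 4)
  step 11: ref 1 -> FAULT, evict 4, frames=[3,1,5] (faults so far: 5)
  step 12: ref 4 -> FAULT, evict 5, frames=[3,1,4] (faults so far: 6)
  step 13: ref 1 -> HIT, frames=[3,1,4] (faults so far: 6)
  step 14: ref 4 -> HIT, frames=[3,1,4] (faults so far: 6)
  FIFO total faults: 6
--- LRU ---
  step 0: ref 2 -> FAULT, frames=[2,-,-] (faults so far: 1)
  step 1: ref 4 -> FAULT, frames=[2,4,-] (faults so far: 2)
  step 2: ref 2 -> HIT, frames=[2,4,-] (faults so far: 2)
  step 3: ref 2 -> HIT, frames=[2,4,-] (faults so far: 2)
  step 4: ref 4 -> HIT, frames=[2,4,-] (faults so far: 2)
  step 5: ref 5 -> FAULT, frames=[2,4,5] (faults so far: 3)
  step 6: ref 5 -> HIT, frames=[2,4,5] (faults so far: 3)
  step 7: ref 2 -> HIT, frames=[2,4,5] (faults so far: 3)
  step 8: ref 5 -> HIT, frames=[2,4,5] (faults so far: 3)
  step 9: ref 3 -> FAULT, evict 4, frames=[2,3,5] (faults so far: 4)
  step 10: ref 3 -> HIT, frames=[2,3,5] (faults so far: 4)
  step 11: ref 1 -> FAULT, evict 2, frames=[1,3,5] (faults so far: 5)
  step 12: ref 4 -> FAULT, evict 5, frames=[1,3,4] (faults so far: 6)
  step 13: ref 1 -> HIT, frames=[1,3,4] (faults so far: 6)
  step 14: ref 4 -> HIT, frames=[1,3,4] (faults so far: 6)
  LRU total faults: 6
--- Optimal ---
  step 0: ref 2 -> FAULT, frames=[2,-,-] (faults so far: 1)
  step 1: ref 4 -> FAULT, frames=[2,4,-] (faults so far: 2)
  step 2: ref 2 -> HIT, frames=[2,4,-] (faults so far: 2)
  step 3: ref 2 -> HIT, frames=[2,4,-] (faults so far: 2)
  step 4: ref 4 -> HIT, frames=[2,4,-] (faults so far: 2)
  step 5: ref 5 -> FAULT, frames=[2,4,5] (faults so far: 3)
  step 6: ref 5 -> HIT, frames=[2,4,5] (faults so far: 3)
  step 7: ref 2 -> HIT, frames=[2,4,5] (faults so far: 3)
  step 8: ref 5 -> HIT, frames=[2,4,5] (faults so far: 3)
  step 9: ref 3 -> FAULT, evict 2, frames=[3,4,5] (faults so far: 4)
  step 10: ref 3 -> HIT, frames=[3,4,5] (faults so far: 4)
  step 11: ref 1 -> FAULT, evict 3, frames=[1,4,5] (faults so far: 5)
  step 12: ref 4 -> HIT, frames=[1,4,5] (faults so far: 5)
  step 13: ref 1 -> HIT, frames=[1,4,5] (faults so far: 5)
  step 14: ref 4 -> HIT, frames=[1,4,5] (faults so far: 5)
  Optimal total faults: 5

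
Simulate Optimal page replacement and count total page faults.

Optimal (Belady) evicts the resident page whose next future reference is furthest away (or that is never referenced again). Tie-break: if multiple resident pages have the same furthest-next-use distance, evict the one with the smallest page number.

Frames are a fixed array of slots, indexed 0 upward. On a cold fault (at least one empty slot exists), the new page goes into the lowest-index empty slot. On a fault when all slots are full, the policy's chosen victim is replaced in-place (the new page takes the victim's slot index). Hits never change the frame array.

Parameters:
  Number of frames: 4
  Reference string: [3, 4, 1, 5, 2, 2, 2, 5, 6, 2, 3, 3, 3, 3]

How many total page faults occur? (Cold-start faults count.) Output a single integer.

Answer: 6

Derivation:
Step 0: ref 3 → FAULT, frames=[3,-,-,-]
Step 1: ref 4 → FAULT, frames=[3,4,-,-]
Step 2: ref 1 → FAULT, frames=[3,4,1,-]
Step 3: ref 5 → FAULT, frames=[3,4,1,5]
Step 4: ref 2 → FAULT (evict 1), frames=[3,4,2,5]
Step 5: ref 2 → HIT, frames=[3,4,2,5]
Step 6: ref 2 → HIT, frames=[3,4,2,5]
Step 7: ref 5 → HIT, frames=[3,4,2,5]
Step 8: ref 6 → FAULT (evict 4), frames=[3,6,2,5]
Step 9: ref 2 → HIT, frames=[3,6,2,5]
Step 10: ref 3 → HIT, frames=[3,6,2,5]
Step 11: ref 3 → HIT, frames=[3,6,2,5]
Step 12: ref 3 → HIT, frames=[3,6,2,5]
Step 13: ref 3 → HIT, frames=[3,6,2,5]
Total faults: 6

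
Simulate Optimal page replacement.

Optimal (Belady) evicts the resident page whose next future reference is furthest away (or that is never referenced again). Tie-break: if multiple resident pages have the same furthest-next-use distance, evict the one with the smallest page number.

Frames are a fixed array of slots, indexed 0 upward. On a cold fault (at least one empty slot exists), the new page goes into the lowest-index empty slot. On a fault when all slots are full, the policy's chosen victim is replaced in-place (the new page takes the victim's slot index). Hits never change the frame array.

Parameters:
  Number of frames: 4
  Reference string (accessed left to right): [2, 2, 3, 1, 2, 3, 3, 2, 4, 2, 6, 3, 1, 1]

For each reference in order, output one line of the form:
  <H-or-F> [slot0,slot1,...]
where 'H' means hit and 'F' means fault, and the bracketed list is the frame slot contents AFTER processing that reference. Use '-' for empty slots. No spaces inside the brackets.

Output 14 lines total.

F [2,-,-,-]
H [2,-,-,-]
F [2,3,-,-]
F [2,3,1,-]
H [2,3,1,-]
H [2,3,1,-]
H [2,3,1,-]
H [2,3,1,-]
F [2,3,1,4]
H [2,3,1,4]
F [6,3,1,4]
H [6,3,1,4]
H [6,3,1,4]
H [6,3,1,4]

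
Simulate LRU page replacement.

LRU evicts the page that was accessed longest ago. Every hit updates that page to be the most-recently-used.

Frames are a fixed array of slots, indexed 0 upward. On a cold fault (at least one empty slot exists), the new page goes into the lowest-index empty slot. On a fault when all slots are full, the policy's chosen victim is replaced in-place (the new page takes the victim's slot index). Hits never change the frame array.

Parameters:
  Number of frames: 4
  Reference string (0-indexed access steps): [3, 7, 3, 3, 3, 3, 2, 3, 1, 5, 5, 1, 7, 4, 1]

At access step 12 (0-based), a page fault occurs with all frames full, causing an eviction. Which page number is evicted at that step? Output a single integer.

Step 0: ref 3 -> FAULT, frames=[3,-,-,-]
Step 1: ref 7 -> FAULT, frames=[3,7,-,-]
Step 2: ref 3 -> HIT, frames=[3,7,-,-]
Step 3: ref 3 -> HIT, frames=[3,7,-,-]
Step 4: ref 3 -> HIT, frames=[3,7,-,-]
Step 5: ref 3 -> HIT, frames=[3,7,-,-]
Step 6: ref 2 -> FAULT, frames=[3,7,2,-]
Step 7: ref 3 -> HIT, frames=[3,7,2,-]
Step 8: ref 1 -> FAULT, frames=[3,7,2,1]
Step 9: ref 5 -> FAULT, evict 7, frames=[3,5,2,1]
Step 10: ref 5 -> HIT, frames=[3,5,2,1]
Step 11: ref 1 -> HIT, frames=[3,5,2,1]
Step 12: ref 7 -> FAULT, evict 2, frames=[3,5,7,1]
At step 12: evicted page 2

Answer: 2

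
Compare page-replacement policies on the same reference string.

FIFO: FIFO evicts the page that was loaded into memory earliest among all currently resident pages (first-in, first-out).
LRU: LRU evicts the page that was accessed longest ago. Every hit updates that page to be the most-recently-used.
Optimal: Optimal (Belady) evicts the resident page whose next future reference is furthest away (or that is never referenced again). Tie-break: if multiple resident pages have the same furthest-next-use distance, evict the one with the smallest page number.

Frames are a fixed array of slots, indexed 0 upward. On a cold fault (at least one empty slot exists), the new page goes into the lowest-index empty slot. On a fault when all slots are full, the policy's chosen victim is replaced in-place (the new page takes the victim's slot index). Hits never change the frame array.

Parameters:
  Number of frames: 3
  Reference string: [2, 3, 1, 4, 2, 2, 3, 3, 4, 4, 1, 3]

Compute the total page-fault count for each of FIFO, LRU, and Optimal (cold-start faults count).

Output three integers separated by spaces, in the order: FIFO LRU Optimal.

Answer: 7 7 5

Derivation:
--- FIFO ---
  step 0: ref 2 -> FAULT, frames=[2,-,-] (faults so far: 1)
  step 1: ref 3 -> FAULT, frames=[2,3,-] (faults so far: 2)
  step 2: ref 1 -> FAULT, frames=[2,3,1] (faults so far: 3)
  step 3: ref 4 -> FAULT, evict 2, frames=[4,3,1] (faults so far: 4)
  step 4: ref 2 -> FAULT, evict 3, frames=[4,2,1] (faults so far: 5)
  step 5: ref 2 -> HIT, frames=[4,2,1] (faults so far: 5)
  step 6: ref 3 -> FAULT, evict 1, frames=[4,2,3] (faults so far: 6)
  step 7: ref 3 -> HIT, frames=[4,2,3] (faults so far: 6)
  step 8: ref 4 -> HIT, frames=[4,2,3] (faults so far: 6)
  step 9: ref 4 -> HIT, frames=[4,2,3] (faults so far: 6)
  step 10: ref 1 -> FAULT, evict 4, frames=[1,2,3] (faults so far: 7)
  step 11: ref 3 -> HIT, frames=[1,2,3] (faults so far: 7)
  FIFO total faults: 7
--- LRU ---
  step 0: ref 2 -> FAULT, frames=[2,-,-] (faults so far: 1)
  step 1: ref 3 -> FAULT, frames=[2,3,-] (faults so far: 2)
  step 2: ref 1 -> FAULT, frames=[2,3,1] (faults so far: 3)
  step 3: ref 4 -> FAULT, evict 2, frames=[4,3,1] (faults so far: 4)
  step 4: ref 2 -> FAULT, evict 3, frames=[4,2,1] (faults so far: 5)
  step 5: ref 2 -> HIT, frames=[4,2,1] (faults so far: 5)
  step 6: ref 3 -> FAULT, evict 1, frames=[4,2,3] (faults so far: 6)
  step 7: ref 3 -> HIT, frames=[4,2,3] (faults so far: 6)
  step 8: ref 4 -> HIT, frames=[4,2,3] (faults so far: 6)
  step 9: ref 4 -> HIT, frames=[4,2,3] (faults so far: 6)
  step 10: ref 1 -> FAULT, evict 2, frames=[4,1,3] (faults so far: 7)
  step 11: ref 3 -> HIT, frames=[4,1,3] (faults so far: 7)
  LRU total faults: 7
--- Optimal ---
  step 0: ref 2 -> FAULT, frames=[2,-,-] (faults so far: 1)
  step 1: ref 3 -> FAULT, frames=[2,3,-] (faults so far: 2)
  step 2: ref 1 -> FAULT, frames=[2,3,1] (faults so far: 3)
  step 3: ref 4 -> FAULT, evict 1, frames=[2,3,4] (faults so far: 4)
  step 4: ref 2 -> HIT, frames=[2,3,4] (faults so far: 4)
  step 5: ref 2 -> HIT, frames=[2,3,4] (faults so far: 4)
  step 6: ref 3 -> HIT, frames=[2,3,4] (faults so far: 4)
  step 7: ref 3 -> HIT, frames=[2,3,4] (faults so far: 4)
  step 8: ref 4 -> HIT, frames=[2,3,4] (faults so far: 4)
  step 9: ref 4 -> HIT, frames=[2,3,4] (faults so far: 4)
  step 10: ref 1 -> FAULT, evict 2, frames=[1,3,4] (faults so far: 5)
  step 11: ref 3 -> HIT, frames=[1,3,4] (faults so far: 5)
  Optimal total faults: 5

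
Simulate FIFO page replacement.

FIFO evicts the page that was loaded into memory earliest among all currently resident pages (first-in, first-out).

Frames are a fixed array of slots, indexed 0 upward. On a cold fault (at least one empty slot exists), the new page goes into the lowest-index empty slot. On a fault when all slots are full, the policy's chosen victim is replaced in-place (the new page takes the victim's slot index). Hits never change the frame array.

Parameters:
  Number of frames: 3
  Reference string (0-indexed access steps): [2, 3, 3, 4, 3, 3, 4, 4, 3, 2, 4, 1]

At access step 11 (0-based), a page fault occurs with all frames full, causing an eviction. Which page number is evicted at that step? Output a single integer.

Step 0: ref 2 -> FAULT, frames=[2,-,-]
Step 1: ref 3 -> FAULT, frames=[2,3,-]
Step 2: ref 3 -> HIT, frames=[2,3,-]
Step 3: ref 4 -> FAULT, frames=[2,3,4]
Step 4: ref 3 -> HIT, frames=[2,3,4]
Step 5: ref 3 -> HIT, frames=[2,3,4]
Step 6: ref 4 -> HIT, frames=[2,3,4]
Step 7: ref 4 -> HIT, frames=[2,3,4]
Step 8: ref 3 -> HIT, frames=[2,3,4]
Step 9: ref 2 -> HIT, frames=[2,3,4]
Step 10: ref 4 -> HIT, frames=[2,3,4]
Step 11: ref 1 -> FAULT, evict 2, frames=[1,3,4]
At step 11: evicted page 2

Answer: 2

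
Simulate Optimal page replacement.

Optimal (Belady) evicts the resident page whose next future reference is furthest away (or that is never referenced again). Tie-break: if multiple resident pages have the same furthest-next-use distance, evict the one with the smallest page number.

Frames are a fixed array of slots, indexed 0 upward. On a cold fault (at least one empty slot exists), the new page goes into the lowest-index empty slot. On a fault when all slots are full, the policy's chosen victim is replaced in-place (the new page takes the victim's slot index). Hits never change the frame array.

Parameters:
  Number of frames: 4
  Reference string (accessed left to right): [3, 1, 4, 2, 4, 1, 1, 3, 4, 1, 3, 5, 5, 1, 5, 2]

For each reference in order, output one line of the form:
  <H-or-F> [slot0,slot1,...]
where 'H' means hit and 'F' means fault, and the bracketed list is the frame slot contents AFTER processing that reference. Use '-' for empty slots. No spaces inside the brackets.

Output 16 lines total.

F [3,-,-,-]
F [3,1,-,-]
F [3,1,4,-]
F [3,1,4,2]
H [3,1,4,2]
H [3,1,4,2]
H [3,1,4,2]
H [3,1,4,2]
H [3,1,4,2]
H [3,1,4,2]
H [3,1,4,2]
F [5,1,4,2]
H [5,1,4,2]
H [5,1,4,2]
H [5,1,4,2]
H [5,1,4,2]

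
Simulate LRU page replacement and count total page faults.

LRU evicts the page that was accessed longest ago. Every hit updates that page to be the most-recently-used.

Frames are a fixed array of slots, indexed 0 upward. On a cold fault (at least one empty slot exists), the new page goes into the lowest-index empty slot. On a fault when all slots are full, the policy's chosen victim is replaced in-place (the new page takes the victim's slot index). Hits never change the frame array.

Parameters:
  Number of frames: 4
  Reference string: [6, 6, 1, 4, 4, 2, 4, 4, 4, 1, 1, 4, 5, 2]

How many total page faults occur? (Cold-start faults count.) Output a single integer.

Step 0: ref 6 → FAULT, frames=[6,-,-,-]
Step 1: ref 6 → HIT, frames=[6,-,-,-]
Step 2: ref 1 → FAULT, frames=[6,1,-,-]
Step 3: ref 4 → FAULT, frames=[6,1,4,-]
Step 4: ref 4 → HIT, frames=[6,1,4,-]
Step 5: ref 2 → FAULT, frames=[6,1,4,2]
Step 6: ref 4 → HIT, frames=[6,1,4,2]
Step 7: ref 4 → HIT, frames=[6,1,4,2]
Step 8: ref 4 → HIT, frames=[6,1,4,2]
Step 9: ref 1 → HIT, frames=[6,1,4,2]
Step 10: ref 1 → HIT, frames=[6,1,4,2]
Step 11: ref 4 → HIT, frames=[6,1,4,2]
Step 12: ref 5 → FAULT (evict 6), frames=[5,1,4,2]
Step 13: ref 2 → HIT, frames=[5,1,4,2]
Total faults: 5

Answer: 5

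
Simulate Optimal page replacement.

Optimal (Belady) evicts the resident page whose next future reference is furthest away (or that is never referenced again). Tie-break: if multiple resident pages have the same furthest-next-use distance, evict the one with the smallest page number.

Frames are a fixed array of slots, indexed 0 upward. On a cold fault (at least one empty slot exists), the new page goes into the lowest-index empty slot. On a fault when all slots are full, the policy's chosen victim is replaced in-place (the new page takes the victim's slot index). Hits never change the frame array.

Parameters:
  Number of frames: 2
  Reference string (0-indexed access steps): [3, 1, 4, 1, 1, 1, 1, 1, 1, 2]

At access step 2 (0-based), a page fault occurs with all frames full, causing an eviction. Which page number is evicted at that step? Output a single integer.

Step 0: ref 3 -> FAULT, frames=[3,-]
Step 1: ref 1 -> FAULT, frames=[3,1]
Step 2: ref 4 -> FAULT, evict 3, frames=[4,1]
At step 2: evicted page 3

Answer: 3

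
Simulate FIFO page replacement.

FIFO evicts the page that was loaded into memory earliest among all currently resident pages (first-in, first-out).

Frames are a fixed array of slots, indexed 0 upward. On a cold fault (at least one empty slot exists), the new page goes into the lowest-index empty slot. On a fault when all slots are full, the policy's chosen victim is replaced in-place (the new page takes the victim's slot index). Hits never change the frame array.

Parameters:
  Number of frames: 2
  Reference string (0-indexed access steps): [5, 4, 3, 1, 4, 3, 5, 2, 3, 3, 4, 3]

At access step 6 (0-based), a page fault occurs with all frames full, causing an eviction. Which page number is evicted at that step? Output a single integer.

Answer: 4

Derivation:
Step 0: ref 5 -> FAULT, frames=[5,-]
Step 1: ref 4 -> FAULT, frames=[5,4]
Step 2: ref 3 -> FAULT, evict 5, frames=[3,4]
Step 3: ref 1 -> FAULT, evict 4, frames=[3,1]
Step 4: ref 4 -> FAULT, evict 3, frames=[4,1]
Step 5: ref 3 -> FAULT, evict 1, frames=[4,3]
Step 6: ref 5 -> FAULT, evict 4, frames=[5,3]
At step 6: evicted page 4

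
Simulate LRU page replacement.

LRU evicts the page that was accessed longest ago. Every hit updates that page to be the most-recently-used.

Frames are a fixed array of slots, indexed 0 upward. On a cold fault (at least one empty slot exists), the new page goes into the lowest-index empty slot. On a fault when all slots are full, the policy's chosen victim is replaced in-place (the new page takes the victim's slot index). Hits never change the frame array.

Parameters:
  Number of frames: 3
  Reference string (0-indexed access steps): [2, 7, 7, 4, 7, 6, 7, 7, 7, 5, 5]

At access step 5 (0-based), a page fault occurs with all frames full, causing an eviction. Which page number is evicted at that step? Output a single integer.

Answer: 2

Derivation:
Step 0: ref 2 -> FAULT, frames=[2,-,-]
Step 1: ref 7 -> FAULT, frames=[2,7,-]
Step 2: ref 7 -> HIT, frames=[2,7,-]
Step 3: ref 4 -> FAULT, frames=[2,7,4]
Step 4: ref 7 -> HIT, frames=[2,7,4]
Step 5: ref 6 -> FAULT, evict 2, frames=[6,7,4]
At step 5: evicted page 2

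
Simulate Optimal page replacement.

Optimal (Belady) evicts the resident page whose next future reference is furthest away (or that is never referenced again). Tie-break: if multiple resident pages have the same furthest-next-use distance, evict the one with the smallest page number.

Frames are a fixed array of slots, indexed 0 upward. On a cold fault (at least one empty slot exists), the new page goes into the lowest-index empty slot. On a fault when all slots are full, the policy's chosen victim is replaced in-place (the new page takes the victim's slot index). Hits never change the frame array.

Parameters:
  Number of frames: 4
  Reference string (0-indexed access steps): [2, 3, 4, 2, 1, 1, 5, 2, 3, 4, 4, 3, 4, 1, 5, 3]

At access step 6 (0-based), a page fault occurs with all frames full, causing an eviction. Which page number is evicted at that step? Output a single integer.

Answer: 1

Derivation:
Step 0: ref 2 -> FAULT, frames=[2,-,-,-]
Step 1: ref 3 -> FAULT, frames=[2,3,-,-]
Step 2: ref 4 -> FAULT, frames=[2,3,4,-]
Step 3: ref 2 -> HIT, frames=[2,3,4,-]
Step 4: ref 1 -> FAULT, frames=[2,3,4,1]
Step 5: ref 1 -> HIT, frames=[2,3,4,1]
Step 6: ref 5 -> FAULT, evict 1, frames=[2,3,4,5]
At step 6: evicted page 1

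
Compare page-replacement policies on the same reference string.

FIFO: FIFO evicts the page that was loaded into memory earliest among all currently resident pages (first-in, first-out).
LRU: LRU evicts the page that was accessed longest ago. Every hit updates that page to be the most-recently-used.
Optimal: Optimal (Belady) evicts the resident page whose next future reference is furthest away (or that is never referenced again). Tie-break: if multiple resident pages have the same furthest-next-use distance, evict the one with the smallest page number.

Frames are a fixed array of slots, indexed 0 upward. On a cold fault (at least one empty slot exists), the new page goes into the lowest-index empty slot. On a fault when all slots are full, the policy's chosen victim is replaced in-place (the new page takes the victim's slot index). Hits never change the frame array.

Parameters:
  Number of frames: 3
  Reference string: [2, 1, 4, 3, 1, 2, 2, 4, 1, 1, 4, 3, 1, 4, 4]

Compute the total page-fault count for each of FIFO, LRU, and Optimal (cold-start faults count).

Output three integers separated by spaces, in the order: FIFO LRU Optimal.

--- FIFO ---
  step 0: ref 2 -> FAULT, frames=[2,-,-] (faults so far: 1)
  step 1: ref 1 -> FAULT, frames=[2,1,-] (faults so far: 2)
  step 2: ref 4 -> FAULT, frames=[2,1,4] (faults so far: 3)
  step 3: ref 3 -> FAULT, evict 2, frames=[3,1,4] (faults so far: 4)
  step 4: ref 1 -> HIT, frames=[3,1,4] (faults so far: 4)
  step 5: ref 2 -> FAULT, evict 1, frames=[3,2,4] (faults so far: 5)
  step 6: ref 2 -> HIT, frames=[3,2,4] (faults so far: 5)
  step 7: ref 4 -> HIT, frames=[3,2,4] (faults so far: 5)
  step 8: ref 1 -> FAULT, evict 4, frames=[3,2,1] (faults so far: 6)
  step 9: ref 1 -> HIT, frames=[3,2,1] (faults so far: 6)
  step 10: ref 4 -> FAULT, evict 3, frames=[4,2,1] (faults so far: 7)
  step 11: ref 3 -> FAULT, evict 2, frames=[4,3,1] (faults so far: 8)
  step 12: ref 1 -> HIT, frames=[4,3,1] (faults so far: 8)
  step 13: ref 4 -> HIT, frames=[4,3,1] (faults so far: 8)
  step 14: ref 4 -> HIT, frames=[4,3,1] (faults so far: 8)
  FIFO total faults: 8
--- LRU ---
  step 0: ref 2 -> FAULT, frames=[2,-,-] (faults so far: 1)
  step 1: ref 1 -> FAULT, frames=[2,1,-] (faults so far: 2)
  step 2: ref 4 -> FAULT, frames=[2,1,4] (faults so far: 3)
  step 3: ref 3 -> FAULT, evict 2, frames=[3,1,4] (faults so far: 4)
  step 4: ref 1 -> HIT, frames=[3,1,4] (faults so far: 4)
  step 5: ref 2 -> FAULT, evict 4, frames=[3,1,2] (faults so far: 5)
  step 6: ref 2 -> HIT, frames=[3,1,2] (faults so far: 5)
  step 7: ref 4 -> FAULT, evict 3, frames=[4,1,2] (faults so far: 6)
  step 8: ref 1 -> HIT, frames=[4,1,2] (faults so far: 6)
  step 9: ref 1 -> HIT, frames=[4,1,2] (faults so far: 6)
  step 10: ref 4 -> HIT, frames=[4,1,2] (faults so far: 6)
  step 11: ref 3 -> FAULT, evict 2, frames=[4,1,3] (faults so far: 7)
  step 12: ref 1 -> HIT, frames=[4,1,3] (faults so far: 7)
  step 13: ref 4 -> HIT, frames=[4,1,3] (faults so far: 7)
  step 14: ref 4 -> HIT, frames=[4,1,3] (faults so far: 7)
  LRU total faults: 7
--- Optimal ---
  step 0: ref 2 -> FAULT, frames=[2,-,-] (faults so far: 1)
  step 1: ref 1 -> FAULT, frames=[2,1,-] (faults so far: 2)
  step 2: ref 4 -> FAULT, frames=[2,1,4] (faults so far: 3)
  step 3: ref 3 -> FAULT, evict 4, frames=[2,1,3] (faults so far: 4)
  step 4: ref 1 -> HIT, frames=[2,1,3] (faults so far: 4)
  step 5: ref 2 -> HIT, frames=[2,1,3] (faults so far: 4)
  step 6: ref 2 -> HIT, frames=[2,1,3] (faults so far: 4)
  step 7: ref 4 -> FAULT, evict 2, frames=[4,1,3] (faults so far: 5)
  step 8: ref 1 -> HIT, frames=[4,1,3] (faults so far: 5)
  step 9: ref 1 -> HIT, frames=[4,1,3] (faults so far: 5)
  step 10: ref 4 -> HIT, frames=[4,1,3] (faults so far: 5)
  step 11: ref 3 -> HIT, frames=[4,1,3] (faults so far: 5)
  step 12: ref 1 -> HIT, frames=[4,1,3] (faults so far: 5)
  step 13: ref 4 -> HIT, frames=[4,1,3] (faults so far: 5)
  step 14: ref 4 -> HIT, frames=[4,1,3] (faults so far: 5)
  Optimal total faults: 5

Answer: 8 7 5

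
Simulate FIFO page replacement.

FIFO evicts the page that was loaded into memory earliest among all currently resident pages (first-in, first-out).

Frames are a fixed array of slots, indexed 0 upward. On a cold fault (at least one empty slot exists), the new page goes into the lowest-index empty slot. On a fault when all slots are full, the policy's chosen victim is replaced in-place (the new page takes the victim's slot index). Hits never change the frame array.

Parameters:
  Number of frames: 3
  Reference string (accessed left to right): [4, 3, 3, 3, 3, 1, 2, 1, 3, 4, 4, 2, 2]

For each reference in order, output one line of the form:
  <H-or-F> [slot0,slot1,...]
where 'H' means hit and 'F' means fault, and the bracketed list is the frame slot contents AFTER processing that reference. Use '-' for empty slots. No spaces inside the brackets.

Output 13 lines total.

F [4,-,-]
F [4,3,-]
H [4,3,-]
H [4,3,-]
H [4,3,-]
F [4,3,1]
F [2,3,1]
H [2,3,1]
H [2,3,1]
F [2,4,1]
H [2,4,1]
H [2,4,1]
H [2,4,1]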